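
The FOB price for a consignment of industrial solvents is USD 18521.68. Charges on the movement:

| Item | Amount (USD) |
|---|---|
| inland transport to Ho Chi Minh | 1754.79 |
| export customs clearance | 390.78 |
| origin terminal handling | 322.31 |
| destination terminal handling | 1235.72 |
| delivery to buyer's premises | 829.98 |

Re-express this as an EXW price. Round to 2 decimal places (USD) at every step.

EXW price: USD 16053.80

Not relevant to the conversion: delivery, destination terminal — on the buyer under both terms; not part of either seller's price.
From FOB to EXW, the seller no longer bears: inland to port, export clearance, origin terminal.
EXW price = 18521.68 − 1754.79 − 390.78 − 322.31 = 16053.80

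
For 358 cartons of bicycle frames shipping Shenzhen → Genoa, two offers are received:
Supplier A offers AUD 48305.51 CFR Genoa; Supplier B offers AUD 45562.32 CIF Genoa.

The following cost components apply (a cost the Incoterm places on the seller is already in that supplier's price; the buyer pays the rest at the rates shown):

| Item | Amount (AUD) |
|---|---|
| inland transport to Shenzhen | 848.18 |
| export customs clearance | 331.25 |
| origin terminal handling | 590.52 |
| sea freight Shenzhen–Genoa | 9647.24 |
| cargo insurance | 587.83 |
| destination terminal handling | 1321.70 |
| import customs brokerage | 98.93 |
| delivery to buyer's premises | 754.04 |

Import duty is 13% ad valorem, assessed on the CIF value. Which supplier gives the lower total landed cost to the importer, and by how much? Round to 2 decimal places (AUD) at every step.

Supplier A (CFR):
CIF value = CFR price + insurance = 48305.51 + 587.83 = 48893.34
Import duty = 48893.34 × 13% = 6356.13
Buyer bears (A): 587.83 + 1321.70 + 98.93 + 754.04 = 2762.50
Landed cost (A) = invoice 48305.51 + 2762.50 + duty 6356.13 = 57424.14
Supplier B (CIF):
The CIF price already equals the CIF value: 45562.32
Import duty = 45562.32 × 13% = 5923.10
Buyer bears (B): 1321.70 + 98.93 + 754.04 = 2174.67
Landed cost (B) = invoice 45562.32 + 2174.67 + duty 5923.10 = 53660.09
Difference = |57424.14 − 53660.09| = 3764.05

Supplier B is cheaper by AUD 3764.05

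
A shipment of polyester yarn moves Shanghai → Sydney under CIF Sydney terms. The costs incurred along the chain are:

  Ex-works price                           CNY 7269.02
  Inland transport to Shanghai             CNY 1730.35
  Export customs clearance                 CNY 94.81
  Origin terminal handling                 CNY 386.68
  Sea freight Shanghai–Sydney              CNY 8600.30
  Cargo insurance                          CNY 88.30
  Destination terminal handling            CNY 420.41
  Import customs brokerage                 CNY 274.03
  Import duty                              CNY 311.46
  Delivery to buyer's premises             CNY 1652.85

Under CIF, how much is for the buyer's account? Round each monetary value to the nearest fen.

CIF: the seller pays costs through ocean freight and marine insurance to the destination port.
Seller's account: goods 7269.02 + inland to port 1730.35 + export clearance 94.81 + origin terminal 386.68 + freight 8600.30 + insurance 88.30 = 18169.46
Buyer's account: destination terminal 420.41 + brokerage 274.03 + duty 311.46 + delivery 1652.85 = 2658.75

Buyer's account: CNY 2658.75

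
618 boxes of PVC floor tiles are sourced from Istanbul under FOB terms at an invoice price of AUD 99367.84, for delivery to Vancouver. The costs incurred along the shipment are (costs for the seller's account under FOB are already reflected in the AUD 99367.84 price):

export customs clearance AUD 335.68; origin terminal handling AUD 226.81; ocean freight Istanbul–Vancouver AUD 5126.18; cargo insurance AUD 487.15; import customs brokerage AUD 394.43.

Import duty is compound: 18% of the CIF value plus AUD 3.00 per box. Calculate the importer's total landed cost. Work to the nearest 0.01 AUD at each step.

FOB: the seller bears costs until goods are on board at the origin port; the buyer bears freight, insurance and all costs thereafter.
Already in the invoice (seller's account under FOB): export clearance, origin terminal — exclude.
CIF value = FOB price + freight + insurance = 99367.84 + 5126.18 + 487.15 = 104981.17
Ad valorem component: 104981.17 × 18% = 18896.61
Specific component: 618 × 3.00 = 1854.00
Import duty = 18896.61 + 1854.00 = 20750.61
Buyer bears: freight 5126.18 + insurance 487.15 + brokerage 394.43 + duty 20750.61 = 26758.37
Landed cost = invoice 99367.84 + 26758.37 = 126126.21

Total landed cost: AUD 126126.21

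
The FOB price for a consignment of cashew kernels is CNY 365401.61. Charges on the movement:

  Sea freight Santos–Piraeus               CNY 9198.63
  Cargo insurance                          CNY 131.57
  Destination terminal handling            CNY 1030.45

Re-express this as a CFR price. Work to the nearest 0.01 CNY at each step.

Not relevant to the conversion: destination terminal, insurance — on the buyer under both terms; not part of either seller's price.
From FOB to CFR, the seller additionally bears: freight.
CFR price = 365401.61 + 9198.63 = 374600.24

CFR price: CNY 374600.24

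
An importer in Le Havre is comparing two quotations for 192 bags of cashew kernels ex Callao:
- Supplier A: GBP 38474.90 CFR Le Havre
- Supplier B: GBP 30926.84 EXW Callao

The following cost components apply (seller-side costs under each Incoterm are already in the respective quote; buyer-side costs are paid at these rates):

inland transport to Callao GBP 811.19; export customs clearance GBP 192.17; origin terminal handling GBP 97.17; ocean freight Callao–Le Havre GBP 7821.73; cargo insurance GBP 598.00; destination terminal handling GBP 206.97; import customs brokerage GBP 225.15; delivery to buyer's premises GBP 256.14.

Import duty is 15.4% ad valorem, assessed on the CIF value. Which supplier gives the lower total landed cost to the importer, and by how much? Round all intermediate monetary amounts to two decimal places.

Supplier A is cheaper by GBP 1585.82

Supplier A (CFR):
CIF value = CFR price + insurance = 38474.90 + 598.00 = 39072.90
Import duty = 39072.90 × 15.4% = 6017.23
Buyer bears (A): 598.00 + 206.97 + 225.15 + 256.14 = 1286.26
Landed cost (A) = invoice 38474.90 + 1286.26 + duty 6017.23 = 45778.39
Supplier B (EXW):
CIF value = EXW price + inland to port + export clearance + origin terminal + freight + insurance = 30926.84 + 811.19 + 192.17 + 97.17 + 7821.73 + 598.00 = 40447.10
Import duty = 40447.10 × 15.4% = 6228.85
Buyer bears (B): 811.19 + 192.17 + 97.17 + 7821.73 + 598.00 + 206.97 + 225.15 + 256.14 = 10208.52
Landed cost (B) = invoice 30926.84 + 10208.52 + duty 6228.85 = 47364.21
Difference = |45778.39 − 47364.21| = 1585.82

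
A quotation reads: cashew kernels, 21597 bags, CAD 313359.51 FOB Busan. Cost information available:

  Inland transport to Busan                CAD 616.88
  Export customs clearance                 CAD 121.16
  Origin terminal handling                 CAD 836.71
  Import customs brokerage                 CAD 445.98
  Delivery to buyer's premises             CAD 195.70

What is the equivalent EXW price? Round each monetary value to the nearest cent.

Not relevant to the conversion: brokerage, delivery — on the buyer under both terms; not part of either seller's price.
From FOB to EXW, the seller no longer bears: inland to port, export clearance, origin terminal.
EXW price = 313359.51 − 616.88 − 121.16 − 836.71 = 311784.76

EXW price: CAD 311784.76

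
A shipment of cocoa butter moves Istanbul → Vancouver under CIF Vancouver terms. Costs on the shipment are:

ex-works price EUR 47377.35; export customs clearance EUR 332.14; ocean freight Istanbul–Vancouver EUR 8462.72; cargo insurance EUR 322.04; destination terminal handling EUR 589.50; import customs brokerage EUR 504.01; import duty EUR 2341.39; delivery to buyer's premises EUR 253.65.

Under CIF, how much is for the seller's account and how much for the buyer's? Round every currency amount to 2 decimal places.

CIF: the seller pays costs through ocean freight and marine insurance to the destination port.
Seller's account: goods 47377.35 + export clearance 332.14 + freight 8462.72 + insurance 322.04 = 56494.25
Buyer's account: destination terminal 589.50 + brokerage 504.01 + duty 2341.39 + delivery 253.65 = 3688.55

Seller: EUR 56494.25; buyer: EUR 3688.55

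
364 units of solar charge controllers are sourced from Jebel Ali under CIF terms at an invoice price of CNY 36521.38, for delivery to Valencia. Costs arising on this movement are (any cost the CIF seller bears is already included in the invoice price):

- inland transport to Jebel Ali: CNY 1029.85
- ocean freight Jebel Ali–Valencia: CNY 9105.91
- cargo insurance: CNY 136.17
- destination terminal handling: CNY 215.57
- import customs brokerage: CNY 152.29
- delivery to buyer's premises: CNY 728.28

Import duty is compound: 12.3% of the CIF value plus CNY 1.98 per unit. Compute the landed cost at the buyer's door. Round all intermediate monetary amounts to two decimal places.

CIF: the seller pays costs through ocean freight and marine insurance to the destination port.
Already in the invoice (seller's account under CIF): inland to port, freight, insurance — exclude.
The CIF price already equals the CIF value: 36521.38
Ad valorem component: 36521.38 × 12.3% = 4492.13
Specific component: 364 × 1.98 = 720.72
Import duty = 4492.13 + 720.72 = 5212.85
Buyer bears: destination terminal 215.57 + brokerage 152.29 + delivery 728.28 + duty 5212.85 = 6308.99
Landed cost = invoice 36521.38 + 6308.99 = 42830.37

Total landed cost: CNY 42830.37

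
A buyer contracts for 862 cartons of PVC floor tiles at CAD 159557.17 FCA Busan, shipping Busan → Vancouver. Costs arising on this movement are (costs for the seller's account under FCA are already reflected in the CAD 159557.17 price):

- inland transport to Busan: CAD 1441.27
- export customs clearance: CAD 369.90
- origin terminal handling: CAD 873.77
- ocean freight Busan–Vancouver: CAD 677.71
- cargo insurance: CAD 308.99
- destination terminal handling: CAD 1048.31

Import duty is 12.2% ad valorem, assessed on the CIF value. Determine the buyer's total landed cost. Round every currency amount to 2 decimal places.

Total landed cost: CAD 182158.90

FCA: the seller delivers export-cleared goods to the carrier; the buyer bears costs from that point.
Already in the invoice (seller's account under FCA): inland to port, export clearance — exclude.
CIF value = FCA price + origin terminal + freight + insurance = 159557.17 + 873.77 + 677.71 + 308.99 = 161417.64
Import duty = 161417.64 × 12.2% = 19692.95
Buyer bears: origin terminal 873.77 + freight 677.71 + insurance 308.99 + destination terminal 1048.31 + duty 19692.95 = 22601.73
Landed cost = invoice 159557.17 + 22601.73 = 182158.90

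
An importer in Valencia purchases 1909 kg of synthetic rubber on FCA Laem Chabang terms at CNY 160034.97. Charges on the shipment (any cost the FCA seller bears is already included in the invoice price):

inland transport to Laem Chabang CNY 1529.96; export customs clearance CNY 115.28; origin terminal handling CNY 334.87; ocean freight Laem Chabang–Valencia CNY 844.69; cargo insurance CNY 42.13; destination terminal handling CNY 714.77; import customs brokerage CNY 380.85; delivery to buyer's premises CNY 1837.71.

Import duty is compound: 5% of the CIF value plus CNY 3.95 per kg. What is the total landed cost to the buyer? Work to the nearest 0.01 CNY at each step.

FCA: the seller delivers export-cleared goods to the carrier; the buyer bears costs from that point.
Already in the invoice (seller's account under FCA): inland to port, export clearance — exclude.
CIF value = FCA price + origin terminal + freight + insurance = 160034.97 + 334.87 + 844.69 + 42.13 = 161256.66
Ad valorem component: 161256.66 × 5% = 8062.83
Specific component: 1909 × 3.95 = 7540.55
Import duty = 8062.83 + 7540.55 = 15603.38
Buyer bears: origin terminal 334.87 + freight 844.69 + insurance 42.13 + destination terminal 714.77 + brokerage 380.85 + delivery 1837.71 + duty 15603.38 = 19758.40
Landed cost = invoice 160034.97 + 19758.40 = 179793.37

Total landed cost: CNY 179793.37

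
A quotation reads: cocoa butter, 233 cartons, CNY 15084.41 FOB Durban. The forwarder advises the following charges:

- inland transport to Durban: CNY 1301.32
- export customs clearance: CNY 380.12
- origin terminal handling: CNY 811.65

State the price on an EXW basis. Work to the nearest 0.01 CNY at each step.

From FOB to EXW, the seller no longer bears: inland to port, export clearance, origin terminal.
EXW price = 15084.41 − 1301.32 − 380.12 − 811.65 = 12591.32

EXW price: CNY 12591.32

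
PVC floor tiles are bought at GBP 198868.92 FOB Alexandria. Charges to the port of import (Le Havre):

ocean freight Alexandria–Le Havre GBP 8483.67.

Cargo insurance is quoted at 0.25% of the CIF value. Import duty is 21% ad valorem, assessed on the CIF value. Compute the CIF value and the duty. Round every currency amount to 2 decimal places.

CIF value: GBP 207872.27; import duty: GBP 43653.18

Let C be the CIF value. C = FOB price + freight + 0.25% × C
C − 0.25% × C = 198868.92 + 8483.67
0.9975 × C = 207352.59
C = 207352.59 / 0.9975 = 207872.27
Insurance premium = 0.25% × 207872.27 = 519.68
Import duty = 207872.27 × 21% = 43653.18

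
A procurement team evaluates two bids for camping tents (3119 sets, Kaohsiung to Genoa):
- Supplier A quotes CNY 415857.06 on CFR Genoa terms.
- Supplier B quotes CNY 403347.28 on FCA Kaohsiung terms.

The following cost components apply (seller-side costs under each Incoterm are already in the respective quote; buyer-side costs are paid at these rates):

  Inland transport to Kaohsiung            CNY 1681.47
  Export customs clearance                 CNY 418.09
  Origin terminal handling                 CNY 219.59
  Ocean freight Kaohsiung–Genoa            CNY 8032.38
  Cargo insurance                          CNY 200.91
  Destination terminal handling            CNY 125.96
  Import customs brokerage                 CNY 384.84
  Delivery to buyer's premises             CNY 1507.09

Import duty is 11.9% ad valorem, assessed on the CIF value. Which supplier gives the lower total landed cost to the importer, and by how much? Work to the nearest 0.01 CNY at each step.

Supplier B is cheaper by CNY 4764.49

Supplier A (CFR):
CIF value = CFR price + insurance = 415857.06 + 200.91 = 416057.97
Import duty = 416057.97 × 11.9% = 49510.90
Buyer bears (A): 200.91 + 125.96 + 384.84 + 1507.09 = 2218.80
Landed cost (A) = invoice 415857.06 + 2218.80 + duty 49510.90 = 467586.76
Supplier B (FCA):
CIF value = FCA price + origin terminal + freight + insurance = 403347.28 + 219.59 + 8032.38 + 200.91 = 411800.16
Import duty = 411800.16 × 11.9% = 49004.22
Buyer bears (B): 219.59 + 8032.38 + 200.91 + 125.96 + 384.84 + 1507.09 = 10470.77
Landed cost (B) = invoice 403347.28 + 10470.77 + duty 49004.22 = 462822.27
Difference = |467586.76 − 462822.27| = 4764.49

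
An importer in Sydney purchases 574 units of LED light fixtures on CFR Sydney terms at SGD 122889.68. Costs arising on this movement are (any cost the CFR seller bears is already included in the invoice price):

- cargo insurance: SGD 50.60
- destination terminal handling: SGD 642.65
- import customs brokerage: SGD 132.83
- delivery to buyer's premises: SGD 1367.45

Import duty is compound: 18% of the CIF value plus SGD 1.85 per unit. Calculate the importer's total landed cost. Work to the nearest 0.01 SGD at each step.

Total landed cost: SGD 148274.36

CFR: the seller pays costs through ocean freight to the destination port, but not insurance.
CIF value = CFR price + insurance = 122889.68 + 50.60 = 122940.28
Ad valorem component: 122940.28 × 18% = 22129.25
Specific component: 574 × 1.85 = 1061.90
Import duty = 22129.25 + 1061.90 = 23191.15
Buyer bears: insurance 50.60 + destination terminal 642.65 + brokerage 132.83 + delivery 1367.45 + duty 23191.15 = 25384.68
Landed cost = invoice 122889.68 + 25384.68 = 148274.36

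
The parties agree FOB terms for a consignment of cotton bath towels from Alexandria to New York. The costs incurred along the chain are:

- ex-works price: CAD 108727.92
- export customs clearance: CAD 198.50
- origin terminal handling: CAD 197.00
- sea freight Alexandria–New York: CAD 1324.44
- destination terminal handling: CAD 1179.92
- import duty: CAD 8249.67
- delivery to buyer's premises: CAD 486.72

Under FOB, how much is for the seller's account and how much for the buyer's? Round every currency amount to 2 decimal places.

Seller: CAD 109123.42; buyer: CAD 11240.75

FOB: the seller bears costs until goods are on board at the origin port; the buyer bears freight, insurance and all costs thereafter.
Seller's account: goods 108727.92 + export clearance 198.50 + origin terminal 197.00 = 109123.42
Buyer's account: freight 1324.44 + destination terminal 1179.92 + duty 8249.67 + delivery 486.72 = 11240.75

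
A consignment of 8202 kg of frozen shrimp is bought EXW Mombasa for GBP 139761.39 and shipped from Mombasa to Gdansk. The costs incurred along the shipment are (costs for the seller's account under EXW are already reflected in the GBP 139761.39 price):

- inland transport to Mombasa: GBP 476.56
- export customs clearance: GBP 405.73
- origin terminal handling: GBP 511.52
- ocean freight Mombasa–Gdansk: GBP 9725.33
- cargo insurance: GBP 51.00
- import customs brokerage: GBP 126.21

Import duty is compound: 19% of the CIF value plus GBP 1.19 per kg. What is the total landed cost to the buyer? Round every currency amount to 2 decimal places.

EXW: the seller makes goods available at their premises; the buyer bears all onward costs.
CIF value = EXW price + inland to port + export clearance + origin terminal + freight + insurance = 139761.39 + 476.56 + 405.73 + 511.52 + 9725.33 + 51.00 = 150931.53
Ad valorem component: 150931.53 × 19% = 28676.99
Specific component: 8202 × 1.19 = 9760.38
Import duty = 28676.99 + 9760.38 = 38437.37
Buyer bears: inland to port 476.56 + export clearance 405.73 + origin terminal 511.52 + freight 9725.33 + insurance 51.00 + brokerage 126.21 + duty 38437.37 = 49733.72
Landed cost = invoice 139761.39 + 49733.72 = 189495.11

Total landed cost: GBP 189495.11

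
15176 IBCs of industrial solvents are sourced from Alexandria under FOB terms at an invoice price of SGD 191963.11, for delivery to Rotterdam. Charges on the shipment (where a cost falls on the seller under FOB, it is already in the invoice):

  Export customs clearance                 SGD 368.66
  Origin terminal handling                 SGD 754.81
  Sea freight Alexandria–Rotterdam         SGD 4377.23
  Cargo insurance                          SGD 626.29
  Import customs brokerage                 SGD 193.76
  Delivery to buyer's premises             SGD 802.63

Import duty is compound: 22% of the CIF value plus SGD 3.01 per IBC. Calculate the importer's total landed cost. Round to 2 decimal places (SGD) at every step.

FOB: the seller bears costs until goods are on board at the origin port; the buyer bears freight, insurance and all costs thereafter.
Already in the invoice (seller's account under FOB): export clearance, origin terminal — exclude.
CIF value = FOB price + freight + insurance = 191963.11 + 4377.23 + 626.29 = 196966.63
Ad valorem component: 196966.63 × 22% = 43332.66
Specific component: 15176 × 3.01 = 45679.76
Import duty = 43332.66 + 45679.76 = 89012.42
Buyer bears: freight 4377.23 + insurance 626.29 + brokerage 193.76 + delivery 802.63 + duty 89012.42 = 95012.33
Landed cost = invoice 191963.11 + 95012.33 = 286975.44

Total landed cost: SGD 286975.44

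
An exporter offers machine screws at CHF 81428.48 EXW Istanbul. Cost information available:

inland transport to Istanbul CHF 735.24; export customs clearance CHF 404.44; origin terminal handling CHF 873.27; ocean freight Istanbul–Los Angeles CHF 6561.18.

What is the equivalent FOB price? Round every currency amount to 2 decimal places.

Not relevant to the conversion: freight — on the buyer under both terms; not part of either seller's price.
From EXW to FOB, the seller additionally bears: inland to port, export clearance, origin terminal.
FOB price = 81428.48 + 735.24 + 404.44 + 873.27 = 83441.43

FOB price: CHF 83441.43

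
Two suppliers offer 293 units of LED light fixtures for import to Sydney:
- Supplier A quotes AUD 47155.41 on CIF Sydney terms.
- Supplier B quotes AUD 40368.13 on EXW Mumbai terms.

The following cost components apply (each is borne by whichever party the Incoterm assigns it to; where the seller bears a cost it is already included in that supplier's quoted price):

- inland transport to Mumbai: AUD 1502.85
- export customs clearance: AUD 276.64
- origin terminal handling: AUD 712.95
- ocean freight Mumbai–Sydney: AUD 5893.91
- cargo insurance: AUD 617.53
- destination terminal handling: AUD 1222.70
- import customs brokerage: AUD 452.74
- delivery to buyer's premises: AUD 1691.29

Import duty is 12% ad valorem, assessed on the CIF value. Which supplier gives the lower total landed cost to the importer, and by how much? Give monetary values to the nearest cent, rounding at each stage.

Supplier A is cheaper by AUD 2482.59

Supplier A (CIF):
The CIF price already equals the CIF value: 47155.41
Import duty = 47155.41 × 12% = 5658.65
Buyer bears (A): 1222.70 + 452.74 + 1691.29 = 3366.73
Landed cost (A) = invoice 47155.41 + 3366.73 + duty 5658.65 = 56180.79
Supplier B (EXW):
CIF value = EXW price + inland to port + export clearance + origin terminal + freight + insurance = 40368.13 + 1502.85 + 276.64 + 712.95 + 5893.91 + 617.53 = 49372.01
Import duty = 49372.01 × 12% = 5924.64
Buyer bears (B): 1502.85 + 276.64 + 712.95 + 5893.91 + 617.53 + 1222.70 + 452.74 + 1691.29 = 12370.61
Landed cost (B) = invoice 40368.13 + 12370.61 + duty 5924.64 = 58663.38
Difference = |56180.79 − 58663.38| = 2482.59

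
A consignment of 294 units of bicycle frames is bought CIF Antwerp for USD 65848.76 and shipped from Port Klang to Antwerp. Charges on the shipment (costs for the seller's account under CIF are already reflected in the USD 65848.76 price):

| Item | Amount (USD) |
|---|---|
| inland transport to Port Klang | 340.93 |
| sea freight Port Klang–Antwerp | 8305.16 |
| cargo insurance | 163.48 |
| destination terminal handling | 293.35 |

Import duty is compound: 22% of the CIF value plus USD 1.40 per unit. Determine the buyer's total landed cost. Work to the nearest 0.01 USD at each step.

CIF: the seller pays costs through ocean freight and marine insurance to the destination port.
Already in the invoice (seller's account under CIF): inland to port, freight, insurance — exclude.
The CIF price already equals the CIF value: 65848.76
Ad valorem component: 65848.76 × 22% = 14486.73
Specific component: 294 × 1.40 = 411.60
Import duty = 14486.73 + 411.60 = 14898.33
Buyer bears: destination terminal 293.35 + duty 14898.33 = 15191.68
Landed cost = invoice 65848.76 + 15191.68 = 81040.44

Total landed cost: USD 81040.44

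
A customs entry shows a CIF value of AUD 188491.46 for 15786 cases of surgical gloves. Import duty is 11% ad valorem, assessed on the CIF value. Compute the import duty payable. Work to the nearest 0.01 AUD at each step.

Import duty: AUD 20734.06

Import duty = 188491.46 × 11% = 20734.06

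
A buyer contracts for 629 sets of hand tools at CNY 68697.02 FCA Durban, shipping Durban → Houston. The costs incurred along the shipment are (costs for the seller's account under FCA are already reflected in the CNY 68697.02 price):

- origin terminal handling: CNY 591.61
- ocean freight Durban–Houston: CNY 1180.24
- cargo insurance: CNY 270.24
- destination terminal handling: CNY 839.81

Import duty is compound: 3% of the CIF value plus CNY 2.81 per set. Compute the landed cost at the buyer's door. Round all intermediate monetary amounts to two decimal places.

FCA: the seller delivers export-cleared goods to the carrier; the buyer bears costs from that point.
CIF value = FCA price + origin terminal + freight + insurance = 68697.02 + 591.61 + 1180.24 + 270.24 = 70739.11
Ad valorem component: 70739.11 × 3% = 2122.17
Specific component: 629 × 2.81 = 1767.49
Import duty = 2122.17 + 1767.49 = 3889.66
Buyer bears: origin terminal 591.61 + freight 1180.24 + insurance 270.24 + destination terminal 839.81 + duty 3889.66 = 6771.56
Landed cost = invoice 68697.02 + 6771.56 = 75468.58

Total landed cost: CNY 75468.58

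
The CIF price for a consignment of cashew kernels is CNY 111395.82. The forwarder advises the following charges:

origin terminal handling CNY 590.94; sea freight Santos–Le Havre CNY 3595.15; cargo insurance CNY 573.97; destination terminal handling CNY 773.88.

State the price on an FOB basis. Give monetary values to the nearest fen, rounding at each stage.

Not relevant to the conversion: origin terminal — on the seller under both CIF and FOB; already in the CIF price and stays in the FOB price. destination terminal — on the buyer under both terms; not part of either seller's price.
From CIF to FOB, the seller no longer bears: freight, insurance.
FOB price = 111395.82 − 3595.15 − 573.97 = 107226.70

FOB price: CNY 107226.70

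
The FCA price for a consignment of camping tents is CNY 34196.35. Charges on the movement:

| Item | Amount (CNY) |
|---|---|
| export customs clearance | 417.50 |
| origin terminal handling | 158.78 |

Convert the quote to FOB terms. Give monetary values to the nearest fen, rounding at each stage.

Not relevant to the conversion: export clearance — on the seller under both FCA and FOB; already in the FCA price and stays in the FOB price.
From FCA to FOB, the seller additionally bears: origin terminal.
FOB price = 34196.35 + 158.78 = 34355.13

FOB price: CNY 34355.13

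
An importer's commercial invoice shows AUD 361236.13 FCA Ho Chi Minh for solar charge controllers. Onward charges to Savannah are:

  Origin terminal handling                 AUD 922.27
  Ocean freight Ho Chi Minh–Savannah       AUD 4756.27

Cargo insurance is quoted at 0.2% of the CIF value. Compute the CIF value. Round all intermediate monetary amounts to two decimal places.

CIF value: AUD 367649.97

Let C be the CIF value. C = FCA price + pre-shipment costs + freight + 0.2% × C
C − 0.2% × C = 361236.13 + 922.27 + 4756.27
0.998 × C = 366914.67
C = 366914.67 / 0.998 = 367649.97
Insurance premium = 0.2% × 367649.97 = 735.30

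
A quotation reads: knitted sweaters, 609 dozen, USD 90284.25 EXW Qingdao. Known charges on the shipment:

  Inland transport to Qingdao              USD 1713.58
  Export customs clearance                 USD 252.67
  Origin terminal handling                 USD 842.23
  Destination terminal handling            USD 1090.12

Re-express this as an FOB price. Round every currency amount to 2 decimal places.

FOB price: USD 93092.73

Not relevant to the conversion: destination terminal — on the buyer under both terms; not part of either seller's price.
From EXW to FOB, the seller additionally bears: inland to port, export clearance, origin terminal.
FOB price = 90284.25 + 1713.58 + 252.67 + 842.23 = 93092.73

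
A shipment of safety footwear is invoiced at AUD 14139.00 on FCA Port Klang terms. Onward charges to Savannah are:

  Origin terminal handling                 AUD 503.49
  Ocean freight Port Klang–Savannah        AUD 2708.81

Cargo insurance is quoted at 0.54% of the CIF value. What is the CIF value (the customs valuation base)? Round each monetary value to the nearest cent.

CIF value: AUD 17445.51

Let C be the CIF value. C = FCA price + pre-shipment costs + freight + 0.54% × C
C − 0.54% × C = 14139.00 + 503.49 + 2708.81
0.9946 × C = 17351.30
C = 17351.30 / 0.9946 = 17445.51
Insurance premium = 0.54% × 17445.51 = 94.21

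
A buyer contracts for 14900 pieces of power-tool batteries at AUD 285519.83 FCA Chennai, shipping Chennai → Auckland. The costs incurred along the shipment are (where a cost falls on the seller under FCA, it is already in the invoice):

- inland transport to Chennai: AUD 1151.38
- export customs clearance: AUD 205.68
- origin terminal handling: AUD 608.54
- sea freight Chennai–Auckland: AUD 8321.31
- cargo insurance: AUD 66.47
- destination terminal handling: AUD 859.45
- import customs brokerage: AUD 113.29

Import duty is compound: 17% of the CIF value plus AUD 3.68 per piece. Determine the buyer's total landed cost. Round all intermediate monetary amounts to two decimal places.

FCA: the seller delivers export-cleared goods to the carrier; the buyer bears costs from that point.
Already in the invoice (seller's account under FCA): inland to port, export clearance — exclude.
CIF value = FCA price + origin terminal + freight + insurance = 285519.83 + 608.54 + 8321.31 + 66.47 = 294516.15
Ad valorem component: 294516.15 × 17% = 50067.75
Specific component: 14900 × 3.68 = 54832.00
Import duty = 50067.75 + 54832.00 = 104899.75
Buyer bears: origin terminal 608.54 + freight 8321.31 + insurance 66.47 + destination terminal 859.45 + brokerage 113.29 + duty 104899.75 = 114868.81
Landed cost = invoice 285519.83 + 114868.81 = 400388.64

Total landed cost: AUD 400388.64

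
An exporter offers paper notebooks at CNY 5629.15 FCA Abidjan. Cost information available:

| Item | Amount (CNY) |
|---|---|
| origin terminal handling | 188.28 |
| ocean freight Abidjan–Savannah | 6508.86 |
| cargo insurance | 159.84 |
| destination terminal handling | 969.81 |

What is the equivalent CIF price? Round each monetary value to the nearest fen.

Not relevant to the conversion: destination terminal — on the buyer under both terms; not part of either seller's price.
From FCA to CIF, the seller additionally bears: origin terminal, freight, insurance.
CIF price = 5629.15 + 188.28 + 6508.86 + 159.84 = 12486.13

CIF price: CNY 12486.13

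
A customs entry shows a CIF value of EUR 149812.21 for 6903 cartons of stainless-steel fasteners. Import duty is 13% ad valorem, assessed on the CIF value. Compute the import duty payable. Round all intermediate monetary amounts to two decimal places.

Import duty = 149812.21 × 13% = 19475.59

Import duty: EUR 19475.59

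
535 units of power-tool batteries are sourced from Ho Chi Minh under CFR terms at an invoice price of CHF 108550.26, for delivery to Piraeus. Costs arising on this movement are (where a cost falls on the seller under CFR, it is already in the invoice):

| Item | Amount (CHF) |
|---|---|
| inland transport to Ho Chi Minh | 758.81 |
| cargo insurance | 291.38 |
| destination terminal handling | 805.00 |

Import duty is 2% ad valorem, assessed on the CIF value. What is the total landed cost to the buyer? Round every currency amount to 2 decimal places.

CFR: the seller pays costs through ocean freight to the destination port, but not insurance.
Already in the invoice (seller's account under CFR): inland to port — exclude.
CIF value = CFR price + insurance = 108550.26 + 291.38 = 108841.64
Import duty = 108841.64 × 2% = 2176.83
Buyer bears: insurance 291.38 + destination terminal 805.00 + duty 2176.83 = 3273.21
Landed cost = invoice 108550.26 + 3273.21 = 111823.47

Total landed cost: CHF 111823.47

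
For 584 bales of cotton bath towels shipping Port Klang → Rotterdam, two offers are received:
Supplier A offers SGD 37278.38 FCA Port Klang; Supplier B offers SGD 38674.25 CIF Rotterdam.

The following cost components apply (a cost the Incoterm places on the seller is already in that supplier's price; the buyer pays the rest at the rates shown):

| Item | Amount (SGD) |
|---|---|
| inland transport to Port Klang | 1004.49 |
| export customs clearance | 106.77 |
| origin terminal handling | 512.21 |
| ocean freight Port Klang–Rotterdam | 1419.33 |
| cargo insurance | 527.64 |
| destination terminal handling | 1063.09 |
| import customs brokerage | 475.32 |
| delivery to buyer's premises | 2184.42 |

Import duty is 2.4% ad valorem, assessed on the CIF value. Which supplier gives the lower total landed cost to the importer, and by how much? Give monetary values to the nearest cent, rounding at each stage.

Supplier B is cheaper by SGD 1088.83

Supplier A (FCA):
CIF value = FCA price + origin terminal + freight + insurance = 37278.38 + 512.21 + 1419.33 + 527.64 = 39737.56
Import duty = 39737.56 × 2.4% = 953.70
Buyer bears (A): 512.21 + 1419.33 + 527.64 + 1063.09 + 475.32 + 2184.42 = 6182.01
Landed cost (A) = invoice 37278.38 + 6182.01 + duty 953.70 = 44414.09
Supplier B (CIF):
The CIF price already equals the CIF value: 38674.25
Import duty = 38674.25 × 2.4% = 928.18
Buyer bears (B): 1063.09 + 475.32 + 2184.42 = 3722.83
Landed cost (B) = invoice 38674.25 + 3722.83 + duty 928.18 = 43325.26
Difference = |44414.09 − 43325.26| = 1088.83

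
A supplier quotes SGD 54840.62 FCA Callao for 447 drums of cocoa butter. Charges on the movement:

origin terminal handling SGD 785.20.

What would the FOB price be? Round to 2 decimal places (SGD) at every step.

From FCA to FOB, the seller additionally bears: origin terminal.
FOB price = 54840.62 + 785.20 = 55625.82

FOB price: SGD 55625.82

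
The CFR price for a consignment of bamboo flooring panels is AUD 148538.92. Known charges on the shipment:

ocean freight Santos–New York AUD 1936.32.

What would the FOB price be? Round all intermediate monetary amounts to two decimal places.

FOB price: AUD 146602.60

From CFR to FOB, the seller no longer bears: freight.
FOB price = 148538.92 − 1936.32 = 146602.60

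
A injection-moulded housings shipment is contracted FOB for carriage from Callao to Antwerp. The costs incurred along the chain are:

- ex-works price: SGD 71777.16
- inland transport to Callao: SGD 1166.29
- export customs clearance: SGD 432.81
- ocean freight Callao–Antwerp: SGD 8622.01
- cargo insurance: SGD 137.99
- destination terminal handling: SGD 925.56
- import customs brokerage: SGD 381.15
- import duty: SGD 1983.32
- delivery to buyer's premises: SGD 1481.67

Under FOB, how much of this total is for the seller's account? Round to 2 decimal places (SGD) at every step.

FOB: the seller bears costs until goods are on board at the origin port; the buyer bears freight, insurance and all costs thereafter.
Seller's account: goods 71777.16 + inland to port 1166.29 + export clearance 432.81 = 73376.26
Buyer's account: freight 8622.01 + insurance 137.99 + destination terminal 925.56 + brokerage 381.15 + duty 1983.32 + delivery 1481.67 = 13531.70

Seller's account: SGD 73376.26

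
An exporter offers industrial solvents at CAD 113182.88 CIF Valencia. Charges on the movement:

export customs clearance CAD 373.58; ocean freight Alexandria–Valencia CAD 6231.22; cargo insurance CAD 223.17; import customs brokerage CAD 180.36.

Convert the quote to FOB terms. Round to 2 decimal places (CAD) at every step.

Not relevant to the conversion: export clearance — on the seller under both CIF and FOB; already in the CIF price and stays in the FOB price. brokerage — on the buyer under both terms; not part of either seller's price.
From CIF to FOB, the seller no longer bears: freight, insurance.
FOB price = 113182.88 − 6231.22 − 223.17 = 106728.49

FOB price: CAD 106728.49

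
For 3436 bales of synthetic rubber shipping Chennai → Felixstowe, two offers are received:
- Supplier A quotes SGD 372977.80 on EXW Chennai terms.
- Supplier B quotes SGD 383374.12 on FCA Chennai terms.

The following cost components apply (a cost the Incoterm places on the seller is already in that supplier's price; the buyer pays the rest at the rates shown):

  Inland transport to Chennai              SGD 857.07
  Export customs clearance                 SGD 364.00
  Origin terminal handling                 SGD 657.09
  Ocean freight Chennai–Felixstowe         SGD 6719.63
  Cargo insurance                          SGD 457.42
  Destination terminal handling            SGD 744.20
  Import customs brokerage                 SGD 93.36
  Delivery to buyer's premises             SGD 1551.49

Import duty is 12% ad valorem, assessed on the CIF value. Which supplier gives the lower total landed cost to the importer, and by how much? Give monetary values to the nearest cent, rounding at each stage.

Supplier A is cheaper by SGD 10276.28

Supplier A (EXW):
CIF value = EXW price + inland to port + export clearance + origin terminal + freight + insurance = 372977.80 + 857.07 + 364.00 + 657.09 + 6719.63 + 457.42 = 382033.01
Import duty = 382033.01 × 12% = 45843.96
Buyer bears (A): 857.07 + 364.00 + 657.09 + 6719.63 + 457.42 + 744.20 + 93.36 + 1551.49 = 11444.26
Landed cost (A) = invoice 372977.80 + 11444.26 + duty 45843.96 = 430266.02
Supplier B (FCA):
CIF value = FCA price + origin terminal + freight + insurance = 383374.12 + 657.09 + 6719.63 + 457.42 = 391208.26
Import duty = 391208.26 × 12% = 46944.99
Buyer bears (B): 657.09 + 6719.63 + 457.42 + 744.20 + 93.36 + 1551.49 = 10223.19
Landed cost (B) = invoice 383374.12 + 10223.19 + duty 46944.99 = 440542.30
Difference = |430266.02 − 440542.30| = 10276.28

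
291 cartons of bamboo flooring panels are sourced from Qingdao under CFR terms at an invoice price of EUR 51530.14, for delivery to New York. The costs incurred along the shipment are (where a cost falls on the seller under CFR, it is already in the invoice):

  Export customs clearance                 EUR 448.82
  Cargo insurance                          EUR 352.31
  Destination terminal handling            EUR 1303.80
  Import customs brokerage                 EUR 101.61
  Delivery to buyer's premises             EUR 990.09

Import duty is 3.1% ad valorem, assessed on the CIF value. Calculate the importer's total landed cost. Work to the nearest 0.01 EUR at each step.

CFR: the seller pays costs through ocean freight to the destination port, but not insurance.
Already in the invoice (seller's account under CFR): export clearance — exclude.
CIF value = CFR price + insurance = 51530.14 + 352.31 = 51882.45
Import duty = 51882.45 × 3.1% = 1608.36
Buyer bears: insurance 352.31 + destination terminal 1303.80 + brokerage 101.61 + delivery 990.09 + duty 1608.36 = 4356.17
Landed cost = invoice 51530.14 + 4356.17 = 55886.31

Total landed cost: EUR 55886.31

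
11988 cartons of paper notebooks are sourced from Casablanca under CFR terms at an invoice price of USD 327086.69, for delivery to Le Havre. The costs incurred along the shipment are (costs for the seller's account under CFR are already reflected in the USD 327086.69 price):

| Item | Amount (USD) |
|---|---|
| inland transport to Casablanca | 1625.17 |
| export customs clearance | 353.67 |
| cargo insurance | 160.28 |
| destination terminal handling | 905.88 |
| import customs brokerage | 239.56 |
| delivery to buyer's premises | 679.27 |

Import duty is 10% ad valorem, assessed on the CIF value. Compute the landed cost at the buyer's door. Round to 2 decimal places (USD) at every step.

CFR: the seller pays costs through ocean freight to the destination port, but not insurance.
Already in the invoice (seller's account under CFR): inland to port, export clearance — exclude.
CIF value = CFR price + insurance = 327086.69 + 160.28 = 327246.97
Import duty = 327246.97 × 10% = 32724.70
Buyer bears: insurance 160.28 + destination terminal 905.88 + brokerage 239.56 + delivery 679.27 + duty 32724.70 = 34709.69
Landed cost = invoice 327086.69 + 34709.69 = 361796.38

Total landed cost: USD 361796.38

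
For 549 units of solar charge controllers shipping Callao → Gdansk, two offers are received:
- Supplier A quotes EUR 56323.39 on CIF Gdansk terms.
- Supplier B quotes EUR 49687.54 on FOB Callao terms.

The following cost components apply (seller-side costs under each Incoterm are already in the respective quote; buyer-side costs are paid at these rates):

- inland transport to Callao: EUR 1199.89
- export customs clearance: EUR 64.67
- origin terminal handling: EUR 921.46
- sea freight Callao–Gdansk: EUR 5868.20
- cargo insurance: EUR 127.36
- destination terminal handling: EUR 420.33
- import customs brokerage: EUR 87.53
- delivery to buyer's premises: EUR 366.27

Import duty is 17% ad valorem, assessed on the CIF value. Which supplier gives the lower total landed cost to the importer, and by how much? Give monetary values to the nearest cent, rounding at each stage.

Supplier A (CIF):
The CIF price already equals the CIF value: 56323.39
Import duty = 56323.39 × 17% = 9574.98
Buyer bears (A): 420.33 + 87.53 + 366.27 = 874.13
Landed cost (A) = invoice 56323.39 + 874.13 + duty 9574.98 = 66772.50
Supplier B (FOB):
CIF value = FOB price + freight + insurance = 49687.54 + 5868.20 + 127.36 = 55683.10
Import duty = 55683.10 × 17% = 9466.13
Buyer bears (B): 5868.20 + 127.36 + 420.33 + 87.53 + 366.27 = 6869.69
Landed cost (B) = invoice 49687.54 + 6869.69 + duty 9466.13 = 66023.36
Difference = |66772.50 − 66023.36| = 749.14

Supplier B is cheaper by EUR 749.14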